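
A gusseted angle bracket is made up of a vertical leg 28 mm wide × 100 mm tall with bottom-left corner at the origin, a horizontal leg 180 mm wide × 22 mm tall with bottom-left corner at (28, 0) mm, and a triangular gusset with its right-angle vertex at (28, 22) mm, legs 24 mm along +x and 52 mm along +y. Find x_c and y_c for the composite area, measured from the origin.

x_c = 71.63 mm, y_c = 28.18 mm

vertical leg: A = 28 × 100 = 2800.00, centroid at (14.00, 50.00).
horizontal leg: A = 180 × 22 = 3960.00, centroid at (118.00, 11.00).
gusset: A = ½·24·52 = 624.00, centroid at (36.00, 39.33).
ΣA = 7384.00 mm²
ΣAx_c = (2800.00)(14.00) + (3960.00)(118.00) + (624.00)(36.00) = 528944.00 mm³
ΣAy_c = (2800.00)(50.00) + (3960.00)(11.00) + (624.00)(39.33) = 208104.00 mm³
x_c = 528944.00 / 7384.00 = 71.63 mm
y_c = 208104.00 / 7384.00 = 28.18 mm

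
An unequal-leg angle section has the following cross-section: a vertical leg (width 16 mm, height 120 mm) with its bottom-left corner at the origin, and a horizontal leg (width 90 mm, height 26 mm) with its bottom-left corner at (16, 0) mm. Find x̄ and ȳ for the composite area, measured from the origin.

vertical leg: A = 16 × 120 = 1920.00, centroid at (8.00, 60.00).
horizontal leg: A = 90 × 26 = 2340.00, centroid at (61.00, 13.00).
ΣA = 4260.00 mm², ΣAx̄ = 158100.00 mm³, ΣAȳ = 145620.00 mm³.
x̄ = 158100.00/4260.00 = 37.11 mm; ȳ = 145620.00/4260.00 = 34.18 mm.

x̄ = 37.11 mm, ȳ = 34.18 mm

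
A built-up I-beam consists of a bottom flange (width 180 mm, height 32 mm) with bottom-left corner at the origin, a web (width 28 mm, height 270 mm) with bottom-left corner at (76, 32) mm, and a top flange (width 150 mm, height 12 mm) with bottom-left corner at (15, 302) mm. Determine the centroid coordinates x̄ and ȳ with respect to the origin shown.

x̄ = 90.00 mm, ȳ = 126.26 mm

bottom flange: A = 180 × 32 = 5760.00, centroid at (90.00, 16.00).
web: A = 28 × 270 = 7560.00, centroid at (90.00, 167.00).
top flange: A = 150 × 12 = 1800.00, centroid at (90.00, 308.00).
ΣA = 15120.00 mm²
ΣAx̄ = (5760.00)(90.00) + (7560.00)(90.00) + (1800.00)(90.00) = 1360800.00 mm³
ΣAȳ = (5760.00)(16.00) + (7560.00)(167.00) + (1800.00)(308.00) = 1909080.00 mm³
x̄ = 1360800.00 / 15120.00 = 90.00 mm
ȳ = 1909080.00 / 15120.00 = 126.26 mm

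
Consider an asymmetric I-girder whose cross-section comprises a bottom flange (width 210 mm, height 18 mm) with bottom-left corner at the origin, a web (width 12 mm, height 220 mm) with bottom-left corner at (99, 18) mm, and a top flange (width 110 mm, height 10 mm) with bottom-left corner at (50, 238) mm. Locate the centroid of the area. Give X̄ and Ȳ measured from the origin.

X̄ = 105.00 mm, Ȳ = 85.01 mm

Part | A | x̄ᵢ | ȳᵢ | A·x̄ᵢ | A·ȳᵢ
bottom flange | 3780.00 | 105.00 | 9.00 | 396900.00 | 34020.00
web | 2640.00 | 105.00 | 128.00 | 277200.00 | 337920.00
top flange | 1100.00 | 105.00 | 243.00 | 115500.00 | 267300.00
Σ | 7520.00 |  |  | 789600.00 | 639240.00
X̄ = 789600.00 / 7520.00 = 105.00 mm
Ȳ = 639240.00 / 7520.00 = 85.01 mm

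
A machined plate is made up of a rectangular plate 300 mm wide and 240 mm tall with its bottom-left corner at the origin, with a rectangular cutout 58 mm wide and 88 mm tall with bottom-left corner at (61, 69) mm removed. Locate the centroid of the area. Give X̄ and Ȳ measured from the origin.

X̄ = 154.58 mm, Ȳ = 120.53 mm

Part | A | x̄ᵢ | ȳᵢ | A·x̄ᵢ | A·ȳᵢ
plate | 72000.00 | 150.00 | 120.00 | 10800000.00 | 8640000.00
hole | -5104.00 | 90.00 | 113.00 | -459360.00 | -576752.00
Σ | 66896.00 |  |  | 10340640.00 | 8063248.00
X̄ = 10340640.00 / 66896.00 = 154.58 mm
Ȳ = 8063248.00 / 66896.00 = 120.53 mm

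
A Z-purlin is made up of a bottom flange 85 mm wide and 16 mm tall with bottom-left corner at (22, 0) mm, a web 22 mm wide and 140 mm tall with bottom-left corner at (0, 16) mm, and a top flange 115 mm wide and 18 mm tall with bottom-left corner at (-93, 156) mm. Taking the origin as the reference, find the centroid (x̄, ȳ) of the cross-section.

Part | A | x̄ᵢ | ȳᵢ | A·x̄ᵢ | A·ȳᵢ
bottom flange | 1360.00 | 64.50 | 8.00 | 87720.00 | 10880.00
web | 3080.00 | 11.00 | 86.00 | 33880.00 | 264880.00
top flange | 2070.00 | -35.50 | 165.00 | -73485.00 | 341550.00
Σ | 6510.00 |  |  | 48115.00 | 617310.00
x̄ = 48115.00 / 6510.00 = 7.39 mm
ȳ = 617310.00 / 6510.00 = 94.82 mm

x̄ = 7.39 mm, ȳ = 94.82 mm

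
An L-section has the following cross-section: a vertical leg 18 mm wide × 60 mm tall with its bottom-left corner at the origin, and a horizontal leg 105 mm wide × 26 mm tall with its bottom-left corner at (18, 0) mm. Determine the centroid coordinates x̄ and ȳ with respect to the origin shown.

x̄ = 53.07 mm, ȳ = 17.82 mm

vertical leg: A = 18 × 60 = 1080.00, centroid at (9.00, 30.00).
horizontal leg: A = 105 × 26 = 2730.00, centroid at (70.50, 13.00).
ΣA = 3810.00 mm², ΣAx̄ = 202185.00 mm³, ΣAȳ = 67890.00 mm³.
x̄ = 202185.00/3810.00 = 53.07 mm; ȳ = 67890.00/3810.00 = 17.82 mm.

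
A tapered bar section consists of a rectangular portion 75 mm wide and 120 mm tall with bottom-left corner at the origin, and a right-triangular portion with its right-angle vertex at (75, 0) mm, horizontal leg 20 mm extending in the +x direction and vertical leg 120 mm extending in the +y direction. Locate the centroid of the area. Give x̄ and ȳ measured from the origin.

x̄ = 42.70 mm, ȳ = 57.65 mm

rectangular portion: A = 75 × 120 = 9000.00, centroid at (37.50, 60.00).
triangular portion: A = ½·20·120 = 1200.00, centroid at (81.67, 40.00).
ΣA = 10200.00 mm², ΣAx̄ = 435500.00 mm³, ΣAȳ = 588000.00 mm³.
x̄ = 435500.00/10200.00 = 42.70 mm; ȳ = 588000.00/10200.00 = 57.65 mm.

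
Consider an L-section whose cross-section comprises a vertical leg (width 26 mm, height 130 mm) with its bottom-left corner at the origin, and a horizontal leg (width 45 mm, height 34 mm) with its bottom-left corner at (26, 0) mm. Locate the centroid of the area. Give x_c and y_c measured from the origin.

x_c = 24.06 mm, y_c = 50.04 mm

vertical leg: A = 26 × 130 = 3380.00, centroid at (13.00, 65.00).
horizontal leg: A = 45 × 34 = 1530.00, centroid at (48.50, 17.00).
ΣA = 4910.00 mm², ΣAx_c = 118145.00 mm³, ΣAy_c = 245710.00 mm³.
x_c = 118145.00/4910.00 = 24.06 mm; y_c = 245710.00/4910.00 = 50.04 mm.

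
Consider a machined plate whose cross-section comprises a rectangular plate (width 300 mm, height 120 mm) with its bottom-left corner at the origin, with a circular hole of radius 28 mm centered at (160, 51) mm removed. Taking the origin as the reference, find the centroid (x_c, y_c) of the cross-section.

x_c = 149.27 mm, y_c = 60.66 mm

Part | A | x̄ᵢ | ȳᵢ | A·x̄ᵢ | A·ȳᵢ
plate | 36000.00 | 150.00 | 60.00 | 5400000.00 | 2160000.00
hole | -2463.01 | 160.00 | 51.00 | -394081.38 | -125613.44
Σ | 33536.99 |  |  | 5005918.62 | 2034386.56
x_c = 5005918.62 / 33536.99 = 149.27 mm
y_c = 2034386.56 / 33536.99 = 60.66 mm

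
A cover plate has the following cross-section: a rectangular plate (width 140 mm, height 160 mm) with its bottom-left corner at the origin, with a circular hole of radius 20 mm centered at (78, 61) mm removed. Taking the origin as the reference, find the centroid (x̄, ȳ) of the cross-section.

x̄ = 69.52 mm, ȳ = 81.13 mm

plate: A = 140 × 160 = 22400.00, centroid at (70.00, 80.00).
hole: A = −π·20² = -1256.64, centroid at (78.00, 61.00).
ΣA = 21143.36 mm², ΣAx̄ = 1469982.31 mm³, ΣAȳ = 1715345.14 mm³.
x̄ = 1469982.31/21143.36 = 69.52 mm; ȳ = 1715345.14/21143.36 = 81.13 mm.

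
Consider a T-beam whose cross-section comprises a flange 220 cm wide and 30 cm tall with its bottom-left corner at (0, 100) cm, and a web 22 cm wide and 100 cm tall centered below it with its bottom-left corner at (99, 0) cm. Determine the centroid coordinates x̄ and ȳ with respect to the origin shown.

web: A = 22 × 100 = 2200.00, centroid at (110.00, 50.00).
flange: A = 220 × 30 = 6600.00, centroid at (110.00, 115.00).
ΣA = 8800.00 cm², ΣAx̄ = 968000.00 cm³, ΣAȳ = 869000.00 cm³.
x̄ = 968000.00/8800.00 = 110.00 cm; ȳ = 869000.00/8800.00 = 98.75 cm.

x̄ = 110.00 cm, ȳ = 98.75 cm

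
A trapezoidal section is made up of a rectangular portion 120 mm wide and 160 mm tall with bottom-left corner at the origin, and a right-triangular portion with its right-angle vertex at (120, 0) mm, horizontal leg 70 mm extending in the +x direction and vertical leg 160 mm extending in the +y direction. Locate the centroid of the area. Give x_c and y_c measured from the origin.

Part | A | x̄ᵢ | ȳᵢ | A·x̄ᵢ | A·ȳᵢ
rectangular portion | 19200.00 | 60.00 | 80.00 | 1152000.00 | 1536000.00
triangular portion | 5600.00 | 143.33 | 53.33 | 802666.67 | 298666.67
Σ | 24800.00 |  |  | 1954666.67 | 1834666.67
x_c = 1954666.67 / 24800.00 = 78.82 mm
y_c = 1834666.67 / 24800.00 = 73.98 mm

x_c = 78.82 mm, y_c = 73.98 mm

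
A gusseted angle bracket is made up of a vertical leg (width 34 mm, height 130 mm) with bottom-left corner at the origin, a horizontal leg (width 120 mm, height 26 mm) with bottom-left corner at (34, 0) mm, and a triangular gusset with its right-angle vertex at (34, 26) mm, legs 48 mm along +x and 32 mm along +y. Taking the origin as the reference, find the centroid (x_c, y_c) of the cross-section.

x_c = 48.97 mm, y_c = 42.85 mm

vertical leg: A = 34 × 130 = 4420.00, centroid at (17.00, 65.00).
horizontal leg: A = 120 × 26 = 3120.00, centroid at (94.00, 13.00).
gusset: A = ½·48·32 = 768.00, centroid at (50.00, 36.67).
ΣA = 8308.00 mm², ΣAx_c = 406820.00 mm³, ΣAy_c = 356020.00 mm³.
x_c = 406820.00/8308.00 = 48.97 mm; y_c = 356020.00/8308.00 = 42.85 mm.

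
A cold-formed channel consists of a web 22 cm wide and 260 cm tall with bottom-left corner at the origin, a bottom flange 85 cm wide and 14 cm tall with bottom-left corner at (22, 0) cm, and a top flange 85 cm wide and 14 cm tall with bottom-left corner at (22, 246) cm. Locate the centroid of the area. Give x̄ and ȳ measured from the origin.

x̄ = 26.72 cm, ȳ = 130.00 cm

web: A = 22 × 260 = 5720.00, centroid at (11.00, 130.00).
bottom flange: A = 85 × 14 = 1190.00, centroid at (64.50, 7.00).
top flange: A = 85 × 14 = 1190.00, centroid at (64.50, 253.00).
ΣA = 8100.00 cm², ΣAx̄ = 216430.00 cm³, ΣAȳ = 1053000.00 cm³.
x̄ = 216430.00/8100.00 = 26.72 cm; ȳ = 1053000.00/8100.00 = 130.00 cm.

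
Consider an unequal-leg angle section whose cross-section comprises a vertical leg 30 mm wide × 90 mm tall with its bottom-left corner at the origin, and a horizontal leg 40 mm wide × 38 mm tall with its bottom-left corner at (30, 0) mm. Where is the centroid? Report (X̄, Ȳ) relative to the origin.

X̄ = 27.61 mm, Ȳ = 35.64 mm

vertical leg: A = 30 × 90 = 2700.00, centroid at (15.00, 45.00).
horizontal leg: A = 40 × 38 = 1520.00, centroid at (50.00, 19.00).
ΣA = 4220.00 mm², ΣAX̄ = 116500.00 mm³, ΣAȲ = 150380.00 mm³.
X̄ = 116500.00/4220.00 = 27.61 mm; Ȳ = 150380.00/4220.00 = 35.64 mm.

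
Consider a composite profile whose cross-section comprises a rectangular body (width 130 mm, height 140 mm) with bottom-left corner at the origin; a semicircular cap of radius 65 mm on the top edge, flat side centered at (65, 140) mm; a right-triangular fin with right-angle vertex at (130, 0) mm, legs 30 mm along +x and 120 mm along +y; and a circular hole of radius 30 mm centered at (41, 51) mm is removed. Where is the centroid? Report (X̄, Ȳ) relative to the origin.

X̄ = 73.52 mm, Ȳ = 97.19 mm

rectangular body: A = 130 × 140 = 18200.00, centroid at (65.00, 70.00).
semicircular top: A = ½π·65² = 6636.61, centroid at (65.00, 167.59).
triangular fin: A = ½·30·120 = 1800.00, centroid at (140.00, 40.00).
hole: A = −π·30² = -2827.43, centroid at (41.00, 51.00).
ΣA = 23809.18 mm²
ΣAX̄ = (18200.00)(65.00) + (6636.61)(65.00) + (1800.00)(140.00) + (-2827.43)(41.00) = 1750455.17 mm³
ΣAȲ = (18200.00)(70.00) + (6636.61)(167.59) + (1800.00)(40.00) + (-2827.43)(51.00) = 2314010.26 mm³
X̄ = 1750455.17 / 23809.18 = 73.52 mm
Ȳ = 2314010.26 / 23809.18 = 97.19 mm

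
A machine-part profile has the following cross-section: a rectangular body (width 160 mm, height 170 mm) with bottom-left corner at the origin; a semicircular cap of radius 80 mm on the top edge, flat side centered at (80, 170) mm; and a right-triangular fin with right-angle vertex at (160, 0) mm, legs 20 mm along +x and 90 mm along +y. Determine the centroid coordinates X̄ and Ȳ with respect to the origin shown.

Part | A | x̄ᵢ | ȳᵢ | A·x̄ᵢ | A·ȳᵢ
rectangular body | 27200.00 | 80.00 | 85.00 | 2176000.00 | 2312000.00
semicircular top | 10053.10 | 80.00 | 203.95 | 804247.72 | 2050359.74
triangular fin | 900.00 | 166.67 | 30.00 | 150000.00 | 27000.00
Σ | 38153.10 |  |  | 3130247.72 | 4389359.74
X̄ = 3130247.72 / 38153.10 = 82.04 mm
Ȳ = 4389359.74 / 38153.10 = 115.05 mm

X̄ = 82.04 mm, Ȳ = 115.05 mm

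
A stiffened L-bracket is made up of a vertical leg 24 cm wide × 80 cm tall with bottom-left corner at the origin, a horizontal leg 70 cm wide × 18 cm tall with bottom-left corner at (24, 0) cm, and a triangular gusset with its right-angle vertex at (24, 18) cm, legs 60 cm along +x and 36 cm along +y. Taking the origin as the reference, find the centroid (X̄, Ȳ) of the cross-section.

X̄ = 34.01 cm, Ȳ = 28.30 cm

vertical leg: A = 24 × 80 = 1920.00, centroid at (12.00, 40.00).
horizontal leg: A = 70 × 18 = 1260.00, centroid at (59.00, 9.00).
gusset: A = ½·60·36 = 1080.00, centroid at (44.00, 30.00).
ΣA = 4260.00 cm², ΣAX̄ = 144900.00 cm³, ΣAȲ = 120540.00 cm³.
X̄ = 144900.00/4260.00 = 34.01 cm; Ȳ = 120540.00/4260.00 = 28.30 cm.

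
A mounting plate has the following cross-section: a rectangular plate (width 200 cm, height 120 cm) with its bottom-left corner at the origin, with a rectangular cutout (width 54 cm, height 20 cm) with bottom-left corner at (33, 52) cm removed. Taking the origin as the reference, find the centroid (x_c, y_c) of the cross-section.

x_c = 101.88 cm, y_c = 59.91 cm

plate: A = 200 × 120 = 24000.00, centroid at (100.00, 60.00).
hole: A = −(54 × 20) = -1080.00, centroid at (60.00, 62.00).
ΣA = 22920.00 cm², ΣAx_c = 2335200.00 cm³, ΣAy_c = 1373040.00 cm³.
x_c = 2335200.00/22920.00 = 101.88 cm; y_c = 1373040.00/22920.00 = 59.91 cm.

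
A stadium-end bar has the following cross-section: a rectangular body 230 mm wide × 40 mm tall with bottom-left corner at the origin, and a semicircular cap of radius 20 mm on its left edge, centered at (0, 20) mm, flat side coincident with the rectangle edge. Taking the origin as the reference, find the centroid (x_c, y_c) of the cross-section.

Part | A | x̄ᵢ | ȳᵢ | A·x̄ᵢ | A·ȳᵢ
rectangular body | 9200.00 | 115.00 | 20.00 | 1058000.00 | 184000.00
semicircular end | 628.32 | -8.49 | 20.00 | -5333.33 | 12566.37
Σ | 9828.32 |  |  | 1052666.67 | 196566.37
x_c = 1052666.67 / 9828.32 = 107.11 mm
y_c = 196566.37 / 9828.32 = 20.00 mm

x_c = 107.11 mm, y_c = 20.00 mm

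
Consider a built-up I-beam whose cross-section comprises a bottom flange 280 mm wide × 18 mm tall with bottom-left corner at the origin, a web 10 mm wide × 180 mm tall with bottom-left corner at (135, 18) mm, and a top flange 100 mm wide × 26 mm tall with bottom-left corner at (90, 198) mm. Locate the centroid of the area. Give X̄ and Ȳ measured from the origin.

X̄ = 140.00 mm, Ȳ = 83.51 mm

bottom flange: A = 280 × 18 = 5040.00, centroid at (140.00, 9.00).
web: A = 10 × 180 = 1800.00, centroid at (140.00, 108.00).
top flange: A = 100 × 26 = 2600.00, centroid at (140.00, 211.00).
ΣA = 9440.00 mm², ΣAX̄ = 1321600.00 mm³, ΣAȲ = 788360.00 mm³.
X̄ = 1321600.00/9440.00 = 140.00 mm; Ȳ = 788360.00/9440.00 = 83.51 mm.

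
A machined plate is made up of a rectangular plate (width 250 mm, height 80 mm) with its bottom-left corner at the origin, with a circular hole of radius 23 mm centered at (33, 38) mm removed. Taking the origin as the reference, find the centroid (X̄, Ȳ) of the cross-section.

X̄ = 133.34 mm, Ȳ = 40.18 mm

plate: A = 250 × 80 = 20000.00, centroid at (125.00, 40.00).
hole: A = −π·23² = -1661.90, centroid at (33.00, 38.00).
ΣA = 18338.10 mm², ΣAX̄ = 2445157.22 mm³, ΣAȲ = 736847.70 mm³.
X̄ = 2445157.22/18338.10 = 133.34 mm; Ȳ = 736847.70/18338.10 = 40.18 mm.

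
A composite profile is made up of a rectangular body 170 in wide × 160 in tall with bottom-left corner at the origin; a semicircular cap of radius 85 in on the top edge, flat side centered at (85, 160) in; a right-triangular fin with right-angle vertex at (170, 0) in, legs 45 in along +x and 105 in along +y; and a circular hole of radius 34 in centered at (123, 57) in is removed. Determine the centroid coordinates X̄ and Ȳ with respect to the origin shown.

X̄ = 87.64 in, Ȳ = 114.73 in

Part | A | x̄ᵢ | ȳᵢ | A·x̄ᵢ | A·ȳᵢ
rectangular body | 27200.00 | 85.00 | 80.00 | 2312000.00 | 2176000.00
semicircular top | 11349.00 | 85.00 | 196.08 | 964665.29 | 2225257.22
triangular fin | 2362.50 | 185.00 | 35.00 | 437062.50 | 82687.50
hole | -3631.68 | 123.00 | 57.00 | -446696.78 | -207005.82
Σ | 37279.82 |  |  | 3267031.02 | 4276938.90
X̄ = 3267031.02 / 37279.82 = 87.64 in
Ȳ = 4276938.90 / 37279.82 = 114.73 in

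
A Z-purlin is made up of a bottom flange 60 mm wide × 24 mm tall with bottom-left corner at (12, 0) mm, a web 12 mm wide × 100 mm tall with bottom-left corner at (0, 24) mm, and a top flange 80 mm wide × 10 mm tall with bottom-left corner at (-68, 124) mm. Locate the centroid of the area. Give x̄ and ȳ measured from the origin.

x̄ = 13.16 mm, ȳ = 60.84 mm

bottom flange: A = 60 × 24 = 1440.00, centroid at (42.00, 12.00).
web: A = 12 × 100 = 1200.00, centroid at (6.00, 74.00).
top flange: A = 80 × 10 = 800.00, centroid at (-28.00, 129.00).
ΣA = 3440.00 mm²
ΣAx̄ = (1440.00)(42.00) + (1200.00)(6.00) + (800.00)(-28.00) = 45280.00 mm³
ΣAȳ = (1440.00)(12.00) + (1200.00)(74.00) + (800.00)(129.00) = 209280.00 mm³
x̄ = 45280.00 / 3440.00 = 13.16 mm
ȳ = 209280.00 / 3440.00 = 60.84 mm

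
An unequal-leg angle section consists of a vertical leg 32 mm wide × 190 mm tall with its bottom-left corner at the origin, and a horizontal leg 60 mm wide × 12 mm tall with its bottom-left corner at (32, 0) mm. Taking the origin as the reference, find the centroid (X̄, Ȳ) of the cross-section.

Part | A | x̄ᵢ | ȳᵢ | A·x̄ᵢ | A·ȳᵢ
vertical leg | 6080.00 | 16.00 | 95.00 | 97280.00 | 577600.00
horizontal leg | 720.00 | 62.00 | 6.00 | 44640.00 | 4320.00
Σ | 6800.00 |  |  | 141920.00 | 581920.00
X̄ = 141920.00 / 6800.00 = 20.87 mm
Ȳ = 581920.00 / 6800.00 = 85.58 mm

X̄ = 20.87 mm, Ȳ = 85.58 mm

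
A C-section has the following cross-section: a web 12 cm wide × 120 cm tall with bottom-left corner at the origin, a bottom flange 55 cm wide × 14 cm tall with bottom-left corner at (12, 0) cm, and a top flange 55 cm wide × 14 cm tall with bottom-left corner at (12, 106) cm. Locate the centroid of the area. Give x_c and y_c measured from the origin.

web: A = 12 × 120 = 1440.00, centroid at (6.00, 60.00).
bottom flange: A = 55 × 14 = 770.00, centroid at (39.50, 7.00).
top flange: A = 55 × 14 = 770.00, centroid at (39.50, 113.00).
ΣA = 2980.00 cm², ΣAx_c = 69470.00 cm³, ΣAy_c = 178800.00 cm³.
x_c = 69470.00/2980.00 = 23.31 cm; y_c = 178800.00/2980.00 = 60.00 cm.

x_c = 23.31 cm, y_c = 60.00 cm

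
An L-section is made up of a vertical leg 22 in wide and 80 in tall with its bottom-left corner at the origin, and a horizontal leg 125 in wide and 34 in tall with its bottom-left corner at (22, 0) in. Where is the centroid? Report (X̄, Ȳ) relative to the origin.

X̄ = 62.98 in, Ȳ = 23.74 in

Part | A | x̄ᵢ | ȳᵢ | A·x̄ᵢ | A·ȳᵢ
vertical leg | 1760.00 | 11.00 | 40.00 | 19360.00 | 70400.00
horizontal leg | 4250.00 | 84.50 | 17.00 | 359125.00 | 72250.00
Σ | 6010.00 |  |  | 378485.00 | 142650.00
X̄ = 378485.00 / 6010.00 = 62.98 in
Ȳ = 142650.00 / 6010.00 = 23.74 in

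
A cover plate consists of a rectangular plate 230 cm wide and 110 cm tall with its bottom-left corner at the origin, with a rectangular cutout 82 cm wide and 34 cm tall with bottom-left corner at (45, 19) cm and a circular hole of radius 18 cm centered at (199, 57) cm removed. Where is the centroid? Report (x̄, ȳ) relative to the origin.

x̄ = 114.78 cm, ȳ = 57.37 cm

plate: A = 230 × 110 = 25300.00, centroid at (115.00, 55.00).
hole 1: A = −(82 × 34) = -2788.00, centroid at (86.00, 36.00).
hole 2: A = −π·18² = -1017.88, centroid at (199.00, 57.00).
ΣA = 21494.12 cm², ΣAx̄ = 2467174.67 cm³, ΣAȳ = 1233113.07 cm³.
x̄ = 2467174.67/21494.12 = 114.78 cm; ȳ = 1233113.07/21494.12 = 57.37 cm.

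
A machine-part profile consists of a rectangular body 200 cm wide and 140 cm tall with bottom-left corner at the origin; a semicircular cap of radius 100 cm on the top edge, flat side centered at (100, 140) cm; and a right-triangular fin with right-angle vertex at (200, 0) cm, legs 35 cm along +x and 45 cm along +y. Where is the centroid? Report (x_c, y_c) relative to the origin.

x_c = 101.98 cm, y_c = 108.72 cm

rectangular body: A = 200 × 140 = 28000.00, centroid at (100.00, 70.00).
semicircular top: A = ½π·100² = 15707.96, centroid at (100.00, 182.44).
triangular fin: A = ½·35·45 = 787.50, centroid at (211.67, 15.00).
ΣA = 44495.46 cm², ΣAx_c = 4537483.83 cm³, ΣAy_c = 4837594.02 cm³.
x_c = 4537483.83/44495.46 = 101.98 cm; y_c = 4837594.02/44495.46 = 108.72 cm.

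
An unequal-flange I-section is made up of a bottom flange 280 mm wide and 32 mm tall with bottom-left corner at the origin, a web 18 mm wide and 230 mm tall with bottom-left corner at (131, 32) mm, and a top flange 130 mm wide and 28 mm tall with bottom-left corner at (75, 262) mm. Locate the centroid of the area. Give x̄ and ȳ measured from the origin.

x̄ = 140.00 mm, ȳ = 104.93 mm

bottom flange: A = 280 × 32 = 8960.00, centroid at (140.00, 16.00).
web: A = 18 × 230 = 4140.00, centroid at (140.00, 147.00).
top flange: A = 130 × 28 = 3640.00, centroid at (140.00, 276.00).
ΣA = 16740.00 mm²
ΣAx̄ = (8960.00)(140.00) + (4140.00)(140.00) + (3640.00)(140.00) = 2343600.00 mm³
ΣAȳ = (8960.00)(16.00) + (4140.00)(147.00) + (3640.00)(276.00) = 1756580.00 mm³
x̄ = 2343600.00 / 16740.00 = 140.00 mm
ȳ = 1756580.00 / 16740.00 = 104.93 mm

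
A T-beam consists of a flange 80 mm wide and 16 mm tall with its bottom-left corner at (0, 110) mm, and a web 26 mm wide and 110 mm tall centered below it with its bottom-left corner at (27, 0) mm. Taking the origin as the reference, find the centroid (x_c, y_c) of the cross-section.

x_c = 40.00 mm, y_c = 74.48 mm

Part | A | x̄ᵢ | ȳᵢ | A·x̄ᵢ | A·ȳᵢ
web | 2860.00 | 40.00 | 55.00 | 114400.00 | 157300.00
flange | 1280.00 | 40.00 | 118.00 | 51200.00 | 151040.00
Σ | 4140.00 |  |  | 165600.00 | 308340.00
x_c = 165600.00 / 4140.00 = 40.00 mm
y_c = 308340.00 / 4140.00 = 74.48 mm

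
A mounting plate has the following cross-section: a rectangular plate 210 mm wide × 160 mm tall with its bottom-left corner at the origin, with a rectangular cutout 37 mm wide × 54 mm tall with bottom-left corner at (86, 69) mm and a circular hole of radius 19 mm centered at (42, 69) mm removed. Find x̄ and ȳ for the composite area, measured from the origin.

plate: A = 210 × 160 = 33600.00, centroid at (105.00, 80.00).
hole 1: A = −(37 × 54) = -1998.00, centroid at (104.50, 96.00).
hole 2: A = −π·19² = -1134.11, centroid at (42.00, 69.00).
ΣA = 30467.89 mm²
ΣAx̄ = (33600.00)(105.00) + (-1998.00)(104.50) + (-1134.11)(42.00) = 3271576.17 mm³
ΣAȳ = (33600.00)(80.00) + (-1998.00)(96.00) + (-1134.11)(69.00) = 2417938.07 mm³
x̄ = 3271576.17 / 30467.89 = 107.38 mm
ȳ = 2417938.07 / 30467.89 = 79.36 mm

x̄ = 107.38 mm, ȳ = 79.36 mm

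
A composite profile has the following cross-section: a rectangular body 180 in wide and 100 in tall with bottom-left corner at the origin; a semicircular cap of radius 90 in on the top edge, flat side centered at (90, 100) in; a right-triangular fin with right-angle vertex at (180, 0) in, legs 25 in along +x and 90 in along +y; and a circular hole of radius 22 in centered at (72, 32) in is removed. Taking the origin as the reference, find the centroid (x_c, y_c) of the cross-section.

rectangular body: A = 180 × 100 = 18000.00, centroid at (90.00, 50.00).
semicircular top: A = ½π·90² = 12723.45, centroid at (90.00, 138.20).
triangular fin: A = ½·25·90 = 1125.00, centroid at (188.33, 30.00).
hole: A = −π·22² = -1520.53, centroid at (72.00, 32.00).
ΣA = 30327.92 in²
ΣAx_c = (18000.00)(90.00) + (12723.45)(90.00) + (1125.00)(188.33) + (-1520.53)(72.00) = 2867507.30 in³
ΣAy_c = (18000.00)(50.00) + (12723.45)(138.20) + (1125.00)(30.00) + (-1520.53)(32.00) = 2643438.04 in³
x_c = 2867507.30 / 30327.92 = 94.55 in
y_c = 2643438.04 / 30327.92 = 87.16 in

x_c = 94.55 in, y_c = 87.16 in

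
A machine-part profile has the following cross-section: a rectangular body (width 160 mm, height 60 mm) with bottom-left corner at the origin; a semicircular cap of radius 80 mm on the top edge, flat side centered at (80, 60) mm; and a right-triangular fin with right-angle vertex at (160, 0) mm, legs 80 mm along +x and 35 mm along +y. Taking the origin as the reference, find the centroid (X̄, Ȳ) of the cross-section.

X̄ = 87.09 mm, Ȳ = 59.32 mm

rectangular body: A = 160 × 60 = 9600.00, centroid at (80.00, 30.00).
semicircular top: A = ½π·80² = 10053.10, centroid at (80.00, 93.95).
triangular fin: A = ½·80·35 = 1400.00, centroid at (186.67, 11.67).
ΣA = 21053.10 mm², ΣAX̄ = 1833581.05 mm³, ΣAȲ = 1248852.46 mm³.
X̄ = 1833581.05/21053.10 = 87.09 mm; Ȳ = 1248852.46/21053.10 = 59.32 mm.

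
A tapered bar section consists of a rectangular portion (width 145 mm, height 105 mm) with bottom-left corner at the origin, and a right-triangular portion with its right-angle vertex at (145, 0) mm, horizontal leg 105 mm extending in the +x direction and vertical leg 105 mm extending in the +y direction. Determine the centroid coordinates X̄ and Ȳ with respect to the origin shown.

rectangular portion: A = 145 × 105 = 15225.00, centroid at (72.50, 52.50).
triangular portion: A = ½·105·105 = 5512.50, centroid at (180.00, 35.00).
ΣA = 20737.50 mm²
ΣAX̄ = (15225.00)(72.50) + (5512.50)(180.00) = 2096062.50 mm³
ΣAȲ = (15225.00)(52.50) + (5512.50)(35.00) = 992250.00 mm³
X̄ = 2096062.50 / 20737.50 = 101.08 mm
Ȳ = 992250.00 / 20737.50 = 47.85 mm

X̄ = 101.08 mm, Ȳ = 47.85 mm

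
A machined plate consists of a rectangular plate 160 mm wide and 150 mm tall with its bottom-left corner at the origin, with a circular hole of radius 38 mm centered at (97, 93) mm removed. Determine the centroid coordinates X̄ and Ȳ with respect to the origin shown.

X̄ = 76.04 mm, Ȳ = 70.80 mm

plate: A = 160 × 150 = 24000.00, centroid at (80.00, 75.00).
hole: A = −π·38² = -4536.46, centroid at (97.00, 93.00).
ΣA = 19463.54 mm², ΣAX̄ = 1479963.40 mm³, ΣAȲ = 1378109.24 mm³.
X̄ = 1479963.40/19463.54 = 76.04 mm; Ȳ = 1378109.24/19463.54 = 70.80 mm.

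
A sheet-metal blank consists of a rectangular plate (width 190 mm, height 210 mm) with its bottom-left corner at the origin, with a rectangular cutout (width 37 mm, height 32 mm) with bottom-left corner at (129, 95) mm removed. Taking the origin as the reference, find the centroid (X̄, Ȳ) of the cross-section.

X̄ = 93.39 mm, Ȳ = 104.82 mm

Part | A | x̄ᵢ | ȳᵢ | A·x̄ᵢ | A·ȳᵢ
plate | 39900.00 | 95.00 | 105.00 | 3790500.00 | 4189500.00
hole | -1184.00 | 147.50 | 111.00 | -174640.00 | -131424.00
Σ | 38716.00 |  |  | 3615860.00 | 4058076.00
X̄ = 3615860.00 / 38716.00 = 93.39 mm
Ȳ = 4058076.00 / 38716.00 = 104.82 mm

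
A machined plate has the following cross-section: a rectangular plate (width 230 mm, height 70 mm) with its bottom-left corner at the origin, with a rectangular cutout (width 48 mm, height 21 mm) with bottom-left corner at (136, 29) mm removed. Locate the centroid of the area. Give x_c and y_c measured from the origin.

Part | A | x̄ᵢ | ȳᵢ | A·x̄ᵢ | A·ȳᵢ
plate | 16100.00 | 115.00 | 35.00 | 1851500.00 | 563500.00
hole | -1008.00 | 160.00 | 39.50 | -161280.00 | -39816.00
Σ | 15092.00 |  |  | 1690220.00 | 523684.00
x_c = 1690220.00 / 15092.00 = 111.99 mm
y_c = 523684.00 / 15092.00 = 34.70 mm

x_c = 111.99 mm, y_c = 34.70 mm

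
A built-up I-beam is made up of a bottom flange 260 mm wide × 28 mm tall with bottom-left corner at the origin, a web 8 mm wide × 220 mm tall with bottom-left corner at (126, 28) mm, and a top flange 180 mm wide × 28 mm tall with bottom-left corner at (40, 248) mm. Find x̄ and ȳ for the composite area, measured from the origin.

bottom flange: A = 260 × 28 = 7280.00, centroid at (130.00, 14.00).
web: A = 8 × 220 = 1760.00, centroid at (130.00, 138.00).
top flange: A = 180 × 28 = 5040.00, centroid at (130.00, 262.00).
ΣA = 14080.00 mm²
ΣAx̄ = (7280.00)(130.00) + (1760.00)(130.00) + (5040.00)(130.00) = 1830400.00 mm³
ΣAȳ = (7280.00)(14.00) + (1760.00)(138.00) + (5040.00)(262.00) = 1665280.00 mm³
x̄ = 1830400.00 / 14080.00 = 130.00 mm
ȳ = 1665280.00 / 14080.00 = 118.27 mm

x̄ = 130.00 mm, ȳ = 118.27 mm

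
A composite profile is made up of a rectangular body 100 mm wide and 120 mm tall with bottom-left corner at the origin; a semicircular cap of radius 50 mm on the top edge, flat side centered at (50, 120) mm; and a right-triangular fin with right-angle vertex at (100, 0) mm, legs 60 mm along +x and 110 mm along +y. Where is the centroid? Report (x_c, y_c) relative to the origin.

rectangular body: A = 100 × 120 = 12000.00, centroid at (50.00, 60.00).
semicircular top: A = ½π·50² = 3926.99, centroid at (50.00, 141.22).
triangular fin: A = ½·60·110 = 3300.00, centroid at (120.00, 36.67).
ΣA = 19226.99 mm²
ΣAx_c = (12000.00)(50.00) + (3926.99)(50.00) + (3300.00)(120.00) = 1192349.54 mm³
ΣAy_c = (12000.00)(60.00) + (3926.99)(141.22) + (3300.00)(36.67) = 1395572.23 mm³
x_c = 1192349.54 / 19226.99 = 62.01 mm
y_c = 1395572.23 / 19226.99 = 72.58 mm

x_c = 62.01 mm, y_c = 72.58 mm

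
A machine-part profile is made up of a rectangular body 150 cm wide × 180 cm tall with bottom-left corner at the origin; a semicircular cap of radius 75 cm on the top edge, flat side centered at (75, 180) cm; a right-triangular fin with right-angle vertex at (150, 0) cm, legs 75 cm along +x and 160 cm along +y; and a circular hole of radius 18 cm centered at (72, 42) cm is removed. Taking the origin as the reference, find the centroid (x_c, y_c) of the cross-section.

x_c = 89.77 cm, y_c = 112.18 cm

rectangular body: A = 150 × 180 = 27000.00, centroid at (75.00, 90.00).
semicircular top: A = ½π·75² = 8835.73, centroid at (75.00, 211.83).
triangular fin: A = ½·75·160 = 6000.00, centroid at (175.00, 53.33).
hole: A = −π·18² = -1017.88, centroid at (72.00, 42.00).
ΣA = 40817.85 cm², ΣAx_c = 3664392.63 cm³, ΣAy_c = 4578930.49 cm³.
x_c = 3664392.63/40817.85 = 89.77 cm; y_c = 4578930.49/40817.85 = 112.18 cm.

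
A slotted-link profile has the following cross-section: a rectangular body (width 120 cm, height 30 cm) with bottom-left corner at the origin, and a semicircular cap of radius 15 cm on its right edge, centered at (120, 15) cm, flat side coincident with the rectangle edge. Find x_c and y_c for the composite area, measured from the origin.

Part | A | x̄ᵢ | ȳᵢ | A·x̄ᵢ | A·ȳᵢ
rectangular body | 3600.00 | 60.00 | 15.00 | 216000.00 | 54000.00
semicircular end | 353.43 | 126.37 | 15.00 | 44661.50 | 5301.44
Σ | 3953.43 |  |  | 260661.50 | 59301.44
x_c = 260661.50 / 3953.43 = 65.93 cm
y_c = 59301.44 / 3953.43 = 15.00 cm

x_c = 65.93 cm, y_c = 15.00 cm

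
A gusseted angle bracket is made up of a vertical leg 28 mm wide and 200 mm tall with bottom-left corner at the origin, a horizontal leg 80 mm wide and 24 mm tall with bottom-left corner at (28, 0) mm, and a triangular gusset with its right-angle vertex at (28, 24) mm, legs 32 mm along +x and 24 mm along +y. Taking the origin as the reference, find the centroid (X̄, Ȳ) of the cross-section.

vertical leg: A = 28 × 200 = 5600.00, centroid at (14.00, 100.00).
horizontal leg: A = 80 × 24 = 1920.00, centroid at (68.00, 12.00).
gusset: A = ½·32·24 = 384.00, centroid at (38.67, 32.00).
ΣA = 7904.00 mm², ΣAX̄ = 223808.00 mm³, ΣAȲ = 595328.00 mm³.
X̄ = 223808.00/7904.00 = 28.32 mm; Ȳ = 595328.00/7904.00 = 75.32 mm.

X̄ = 28.32 mm, Ȳ = 75.32 mm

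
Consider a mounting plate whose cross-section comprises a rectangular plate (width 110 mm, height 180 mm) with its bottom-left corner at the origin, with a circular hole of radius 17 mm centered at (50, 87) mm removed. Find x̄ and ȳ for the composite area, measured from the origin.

x̄ = 55.24 mm, ȳ = 90.14 mm

plate: A = 110 × 180 = 19800.00, centroid at (55.00, 90.00).
hole: A = −π·17² = -907.92, centroid at (50.00, 87.00).
ΣA = 18892.08 mm²
ΣAx̄ = (19800.00)(55.00) + (-907.92)(50.00) = 1043603.99 mm³
ΣAȳ = (19800.00)(90.00) + (-907.92)(87.00) = 1703010.94 mm³
x̄ = 1043603.99 / 18892.08 = 55.24 mm
ȳ = 1703010.94 / 18892.08 = 90.14 mm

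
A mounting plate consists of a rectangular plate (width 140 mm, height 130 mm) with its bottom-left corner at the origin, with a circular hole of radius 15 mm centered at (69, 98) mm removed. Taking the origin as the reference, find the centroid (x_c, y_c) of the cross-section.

x_c = 70.04 mm, y_c = 63.67 mm

Part | A | x̄ᵢ | ȳᵢ | A·x̄ᵢ | A·ȳᵢ
plate | 18200.00 | 70.00 | 65.00 | 1274000.00 | 1183000.00
hole | -706.86 | 69.00 | 98.00 | -48773.23 | -69272.12
Σ | 17493.14 |  |  | 1225226.77 | 1113727.88
x_c = 1225226.77 / 17493.14 = 70.04 mm
y_c = 1113727.88 / 17493.14 = 63.67 mm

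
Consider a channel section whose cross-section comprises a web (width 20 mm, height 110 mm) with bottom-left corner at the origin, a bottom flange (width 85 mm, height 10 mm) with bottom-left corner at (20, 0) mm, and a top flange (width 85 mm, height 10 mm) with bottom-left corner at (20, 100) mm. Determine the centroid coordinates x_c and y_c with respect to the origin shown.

Part | A | x̄ᵢ | ȳᵢ | A·x̄ᵢ | A·ȳᵢ
web | 2200.00 | 10.00 | 55.00 | 22000.00 | 121000.00
bottom flange | 850.00 | 62.50 | 5.00 | 53125.00 | 4250.00
top flange | 850.00 | 62.50 | 105.00 | 53125.00 | 89250.00
Σ | 3900.00 |  |  | 128250.00 | 214500.00
x_c = 128250.00 / 3900.00 = 32.88 mm
y_c = 214500.00 / 3900.00 = 55.00 mm

x_c = 32.88 mm, y_c = 55.00 mm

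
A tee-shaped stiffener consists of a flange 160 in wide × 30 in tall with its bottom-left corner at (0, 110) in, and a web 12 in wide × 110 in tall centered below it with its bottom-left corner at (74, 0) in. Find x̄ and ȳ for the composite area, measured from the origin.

Part | A | x̄ᵢ | ȳᵢ | A·x̄ᵢ | A·ȳᵢ
web | 1320.00 | 80.00 | 55.00 | 105600.00 | 72600.00
flange | 4800.00 | 80.00 | 125.00 | 384000.00 | 600000.00
Σ | 6120.00 |  |  | 489600.00 | 672600.00
x̄ = 489600.00 / 6120.00 = 80.00 in
ȳ = 672600.00 / 6120.00 = 109.90 in

x̄ = 80.00 in, ȳ = 109.90 in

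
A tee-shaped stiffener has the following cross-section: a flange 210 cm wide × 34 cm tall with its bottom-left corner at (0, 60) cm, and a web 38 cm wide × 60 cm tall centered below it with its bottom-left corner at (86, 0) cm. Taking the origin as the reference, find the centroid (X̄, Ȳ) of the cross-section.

web: A = 38 × 60 = 2280.00, centroid at (105.00, 30.00).
flange: A = 210 × 34 = 7140.00, centroid at (105.00, 77.00).
ΣA = 9420.00 cm²
ΣAX̄ = (2280.00)(105.00) + (7140.00)(105.00) = 989100.00 cm³
ΣAȲ = (2280.00)(30.00) + (7140.00)(77.00) = 618180.00 cm³
X̄ = 989100.00 / 9420.00 = 105.00 cm
Ȳ = 618180.00 / 9420.00 = 65.62 cm

X̄ = 105.00 cm, Ȳ = 65.62 cm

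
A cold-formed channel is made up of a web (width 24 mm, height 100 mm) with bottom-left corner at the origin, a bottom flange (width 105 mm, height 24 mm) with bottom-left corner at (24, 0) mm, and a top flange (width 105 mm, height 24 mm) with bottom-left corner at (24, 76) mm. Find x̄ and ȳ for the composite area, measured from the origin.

x̄ = 55.69 mm, ȳ = 50.00 mm

web: A = 24 × 100 = 2400.00, centroid at (12.00, 50.00).
bottom flange: A = 105 × 24 = 2520.00, centroid at (76.50, 12.00).
top flange: A = 105 × 24 = 2520.00, centroid at (76.50, 88.00).
ΣA = 7440.00 mm², ΣAx̄ = 414360.00 mm³, ΣAȳ = 372000.00 mm³.
x̄ = 414360.00/7440.00 = 55.69 mm; ȳ = 372000.00/7440.00 = 50.00 mm.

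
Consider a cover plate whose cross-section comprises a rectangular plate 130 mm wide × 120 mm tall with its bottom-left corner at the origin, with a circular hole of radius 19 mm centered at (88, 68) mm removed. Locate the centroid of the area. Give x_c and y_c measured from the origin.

plate: A = 130 × 120 = 15600.00, centroid at (65.00, 60.00).
hole: A = −π·19² = -1134.11, centroid at (88.00, 68.00).
ΣA = 14465.89 mm², ΣAx_c = 914197.88 mm³, ΣAy_c = 858880.18 mm³.
x_c = 914197.88/14465.89 = 63.20 mm; y_c = 858880.18/14465.89 = 59.37 mm.

x_c = 63.20 mm, y_c = 59.37 mm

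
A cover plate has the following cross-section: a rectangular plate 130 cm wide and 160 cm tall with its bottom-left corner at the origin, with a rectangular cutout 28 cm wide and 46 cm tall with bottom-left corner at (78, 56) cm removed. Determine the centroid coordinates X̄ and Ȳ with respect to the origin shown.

X̄ = 63.22 cm, Ȳ = 80.07 cm

plate: A = 130 × 160 = 20800.00, centroid at (65.00, 80.00).
hole: A = −(28 × 46) = -1288.00, centroid at (92.00, 79.00).
ΣA = 19512.00 cm², ΣAX̄ = 1233504.00 cm³, ΣAȲ = 1562248.00 cm³.
X̄ = 1233504.00/19512.00 = 63.22 cm; Ȳ = 1562248.00/19512.00 = 80.07 cm.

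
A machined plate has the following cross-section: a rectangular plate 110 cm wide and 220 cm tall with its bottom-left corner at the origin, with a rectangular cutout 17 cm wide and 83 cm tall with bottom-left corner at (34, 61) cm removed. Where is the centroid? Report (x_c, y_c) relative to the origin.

plate: A = 110 × 220 = 24200.00, centroid at (55.00, 110.00).
hole: A = −(17 × 83) = -1411.00, centroid at (42.50, 102.50).
ΣA = 22789.00 cm², ΣAx_c = 1271032.50 cm³, ΣAy_c = 2517372.50 cm³.
x_c = 1271032.50/22789.00 = 55.77 cm; y_c = 2517372.50/22789.00 = 110.46 cm.

x_c = 55.77 cm, y_c = 110.46 cm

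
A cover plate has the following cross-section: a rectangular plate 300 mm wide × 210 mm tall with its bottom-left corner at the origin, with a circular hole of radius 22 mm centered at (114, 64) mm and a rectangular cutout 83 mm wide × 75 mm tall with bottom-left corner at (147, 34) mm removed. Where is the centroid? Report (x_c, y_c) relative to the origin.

plate: A = 300 × 210 = 63000.00, centroid at (150.00, 105.00).
hole 1: A = −π·22² = -1520.53, centroid at (114.00, 64.00).
hole 2: A = −(83 × 75) = -6225.00, centroid at (188.50, 71.50).
ΣA = 55254.47 mm²
ΣAx_c = (63000.00)(150.00) + (-1520.53)(114.00) + (-6225.00)(188.50) = 8103246.98 mm³
ΣAy_c = (63000.00)(105.00) + (-1520.53)(64.00) + (-6225.00)(71.50) = 6072598.53 mm³
x_c = 8103246.98 / 55254.47 = 146.65 mm
y_c = 6072598.53 / 55254.47 = 109.90 mm

x_c = 146.65 mm, y_c = 109.90 mm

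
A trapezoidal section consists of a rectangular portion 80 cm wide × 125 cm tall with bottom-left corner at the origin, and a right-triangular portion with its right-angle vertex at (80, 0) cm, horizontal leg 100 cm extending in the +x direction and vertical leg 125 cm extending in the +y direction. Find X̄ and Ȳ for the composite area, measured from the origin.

rectangular portion: A = 80 × 125 = 10000.00, centroid at (40.00, 62.50).
triangular portion: A = ½·100·125 = 6250.00, centroid at (113.33, 41.67).
ΣA = 16250.00 cm², ΣAX̄ = 1108333.33 cm³, ΣAȲ = 885416.67 cm³.
X̄ = 1108333.33/16250.00 = 68.21 cm; Ȳ = 885416.67/16250.00 = 54.49 cm.

X̄ = 68.21 cm, Ȳ = 54.49 cm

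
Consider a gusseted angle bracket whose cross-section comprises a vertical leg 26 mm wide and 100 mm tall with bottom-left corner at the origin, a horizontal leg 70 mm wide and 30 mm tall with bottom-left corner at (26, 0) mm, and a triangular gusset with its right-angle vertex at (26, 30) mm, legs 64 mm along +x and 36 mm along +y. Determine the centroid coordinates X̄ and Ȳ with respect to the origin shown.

X̄ = 36.98 mm, Ȳ = 35.87 mm

Part | A | x̄ᵢ | ȳᵢ | A·x̄ᵢ | A·ȳᵢ
vertical leg | 2600.00 | 13.00 | 50.00 | 33800.00 | 130000.00
horizontal leg | 2100.00 | 61.00 | 15.00 | 128100.00 | 31500.00
gusset | 1152.00 | 47.33 | 42.00 | 54528.00 | 48384.00
Σ | 5852.00 |  |  | 216428.00 | 209884.00
X̄ = 216428.00 / 5852.00 = 36.98 mm
Ȳ = 209884.00 / 5852.00 = 35.87 mm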